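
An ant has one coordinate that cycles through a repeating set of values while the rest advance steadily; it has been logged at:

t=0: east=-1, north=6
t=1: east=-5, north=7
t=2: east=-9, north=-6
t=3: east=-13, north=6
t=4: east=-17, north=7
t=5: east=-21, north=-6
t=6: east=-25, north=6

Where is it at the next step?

The east coordinate changes by -4 each step, so at step 7 it is -1 + 7·(-4) = -29.
The north coordinate repeats the cycle [6, 7, -6] with period 3; step 7 mod 3 = 1, giving 7.

east=-29, north=7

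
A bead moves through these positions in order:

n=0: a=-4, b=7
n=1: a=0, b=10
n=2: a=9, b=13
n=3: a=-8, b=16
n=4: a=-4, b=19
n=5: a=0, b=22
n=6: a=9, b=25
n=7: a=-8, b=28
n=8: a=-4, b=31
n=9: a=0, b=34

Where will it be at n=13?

a=0, b=46

The a coordinate repeats the cycle [-4, 0, 9, -8] with period 4; step 13 mod 4 = 1, giving 0.
The b coordinate changes by +3 each step, so at step 13 it is 7 + 13·(3) = 46.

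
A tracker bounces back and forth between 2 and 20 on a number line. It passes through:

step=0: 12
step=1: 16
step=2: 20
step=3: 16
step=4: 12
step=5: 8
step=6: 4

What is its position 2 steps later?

8

The value travels 4 per step and bounces off the walls at 2 and 20.
  step 7: 4 → 4
  step 8: 4 → 8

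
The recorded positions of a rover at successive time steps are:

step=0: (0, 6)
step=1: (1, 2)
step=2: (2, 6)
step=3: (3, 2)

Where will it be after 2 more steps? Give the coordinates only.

(5, 2)

First: linear, +1 per step → 5 at step 5.
Second: cycles through 6, 2 every 2 steps. Step 5 lands at position 1 of the cycle → 2.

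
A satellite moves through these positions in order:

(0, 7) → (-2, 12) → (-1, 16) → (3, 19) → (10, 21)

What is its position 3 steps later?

(49, 21)

Successive displacements: (-2, +5), (+1, +4), (+4, +3), (+7, +2) — each changes by (+3, -1).
step 5: (10, 21) + (+10, +1) → (20, 22)
step 6: (20, 22) + (+13, +0) → (33, 22)
step 7: (33, 22) + (+16, -1) → (49, 21)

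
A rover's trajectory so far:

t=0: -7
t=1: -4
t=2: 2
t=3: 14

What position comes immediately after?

Consecutive displacements +3, +6, +12 scale by a factor of 2 each step.
step 4: 14 + 24 → 38

38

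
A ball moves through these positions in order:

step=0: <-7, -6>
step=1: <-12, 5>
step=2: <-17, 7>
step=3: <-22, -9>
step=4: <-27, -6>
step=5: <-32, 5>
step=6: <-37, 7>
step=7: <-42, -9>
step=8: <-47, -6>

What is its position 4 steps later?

The first coordinate changes by -5 each step, so at step 12 it is -7 + 12·(-5) = -67.
The second coordinate repeats the cycle [-6, 5, 7, -9] with period 4; step 12 mod 4 = 0, giving -6.

<-67, -6>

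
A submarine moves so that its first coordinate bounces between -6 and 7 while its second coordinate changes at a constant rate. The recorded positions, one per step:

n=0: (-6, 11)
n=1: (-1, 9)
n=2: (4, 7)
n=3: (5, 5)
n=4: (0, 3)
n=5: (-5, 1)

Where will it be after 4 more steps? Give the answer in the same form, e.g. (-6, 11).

(1, -7)

The first coordinate travels 5 per step and bounces off the walls at -6 and 7.
  step 6: -5 → -2
  step 7: -2 → 3
  step 8: 3 → 6
  step 9: 6 → 1
The second coordinate changes by -2 each step: at step 9 it is -7.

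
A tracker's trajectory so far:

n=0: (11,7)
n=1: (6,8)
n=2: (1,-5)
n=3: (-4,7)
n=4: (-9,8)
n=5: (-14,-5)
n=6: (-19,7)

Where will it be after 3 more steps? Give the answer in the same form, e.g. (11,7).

First: linear, -5 per step → -34 at step 9.
Second: cycles through 7, 8, -5 every 3 steps. Step 9 lands at position 0 of the cycle → 7.

(-34,7)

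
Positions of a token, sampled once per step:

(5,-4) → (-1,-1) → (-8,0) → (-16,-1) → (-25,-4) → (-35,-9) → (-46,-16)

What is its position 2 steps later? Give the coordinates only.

(-71,-36)

Taking differences between consecutive positions: (-6,+3), (-7,+1), (-8,-1), (-9,-3), (-10,-5), (-11,-7). These grow by (-1,-2) each step.
step 7: (-46,-16) + (-12,-9) → (-58,-25)
step 8: (-58,-25) + (-13,-11) → (-71,-36)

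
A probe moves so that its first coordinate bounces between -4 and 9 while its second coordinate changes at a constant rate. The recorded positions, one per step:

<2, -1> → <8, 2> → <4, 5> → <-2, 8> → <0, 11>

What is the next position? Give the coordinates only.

The first coordinate travels 6 per step and bounces off the walls at -4 and 9.
  step 5: 0 → 6
The second coordinate changes by +3 each step: at step 5 it is 14.

<6, 14>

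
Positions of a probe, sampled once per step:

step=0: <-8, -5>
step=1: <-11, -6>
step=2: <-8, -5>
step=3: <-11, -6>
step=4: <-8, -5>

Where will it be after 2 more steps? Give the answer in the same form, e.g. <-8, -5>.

Consecutive displacements <-3, -1>, <+3, +1>, <-3, -1>, <+3, +1> scale by a factor of -1 each step.
step 5: <-8, -5> + <-3, -1> → <-11, -6>
step 6: <-11, -6> + <+3, +1> → <-8, -5>

<-8, -5>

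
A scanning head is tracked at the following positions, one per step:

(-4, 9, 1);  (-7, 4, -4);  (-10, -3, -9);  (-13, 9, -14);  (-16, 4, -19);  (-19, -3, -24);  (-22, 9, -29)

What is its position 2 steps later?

(-28, -3, -39)

The first coordinate changes by -3 each step, so at step 8 it is -4 + 8·(-3) = -28.
The second coordinate repeats the cycle [9, 4, -3] with period 3; step 8 mod 3 = 2, giving -3.
The third coordinate changes by -5 each step, so at step 8 it is 1 + 8·(-5) = -39.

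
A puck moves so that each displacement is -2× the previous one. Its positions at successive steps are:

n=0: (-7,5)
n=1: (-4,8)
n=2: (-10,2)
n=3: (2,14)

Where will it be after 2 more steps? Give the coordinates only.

The jumps are (+3,+3), (-6,-6), (+12,+12) — a geometric progression with ratio -2.
step 4: (2,14) + (-24,-24) → (-22,-10)
step 5: (-22,-10) + (+48,+48) → (26,38)

(26,38)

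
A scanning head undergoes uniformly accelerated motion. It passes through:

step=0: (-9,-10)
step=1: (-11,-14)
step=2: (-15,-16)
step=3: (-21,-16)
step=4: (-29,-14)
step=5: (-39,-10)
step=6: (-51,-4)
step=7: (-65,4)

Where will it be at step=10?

(-119,40)

First differences are (-2,-4), (-4,-2), (-6,+0), (-8,+2), (-10,+4), (-12,+6), (-14,+8); their common second difference is (-2,+2) (constant acceleration).
step 8: (-65,4) + (-16,+10) → (-81,14)
step 9: (-81,14) + (-18,+12) → (-99,26)
step 10: (-99,26) + (-20,+14) → (-119,40)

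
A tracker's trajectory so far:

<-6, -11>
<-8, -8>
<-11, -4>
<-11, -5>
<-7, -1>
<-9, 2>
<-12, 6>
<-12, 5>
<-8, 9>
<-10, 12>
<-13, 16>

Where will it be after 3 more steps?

<-11, 22>

Differencing gives <-2, +3>, <-3, +4>, <+0, -1>, <+4, +4>, <-2, +3>, <-3, +4>, <+0, -1>, <+4, +4>, <-2, +3>, <-3, +4>. This is the pattern <-2, +3>, <-3, +4>, <+0, -1>, <+4, +4> repeated.
step 11: apply <+0, -1> → <-13, 15>
step 12: apply <+4, +4> → <-9, 19>
step 13: apply <-2, +3> → <-11, 22>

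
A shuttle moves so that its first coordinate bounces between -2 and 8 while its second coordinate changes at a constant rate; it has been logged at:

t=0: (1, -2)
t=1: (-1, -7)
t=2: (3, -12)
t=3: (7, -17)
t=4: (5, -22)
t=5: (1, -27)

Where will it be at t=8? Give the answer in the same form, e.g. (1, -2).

The first coordinate reflects between -2 and 8, moving 4 per step.
  step 6: 1 → -1
  step 7: -1 → 3
  step 8: 3 → 7
The second coordinate changes by -5 each step: at step 8 it is -42.

(7, -42)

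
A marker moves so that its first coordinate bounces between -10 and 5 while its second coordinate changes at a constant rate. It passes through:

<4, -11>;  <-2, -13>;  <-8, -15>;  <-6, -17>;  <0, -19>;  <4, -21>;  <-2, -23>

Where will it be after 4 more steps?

<4, -31>

The first coordinate reflects between -10 and 5, moving 6 per step.
  step 7: -2 → -8
  step 8: -8 → -6
  step 9: -6 → 0
  step 10: 0 → 4
The second coordinate changes by -2 each step: at step 10 it is -31.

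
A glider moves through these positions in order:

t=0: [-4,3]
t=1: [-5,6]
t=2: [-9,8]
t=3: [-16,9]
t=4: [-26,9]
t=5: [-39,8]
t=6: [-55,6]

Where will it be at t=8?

[-96,-1]

Taking differences between consecutive positions: [-1,+3], [-4,+2], [-7,+1], [-10,+0], [-13,-1], [-16,-2]. These grow by [-3,-1] each step.
step 7: [-55,6] + [-19,-3] → [-74,3]
step 8: [-74,3] + [-22,-4] → [-96,-1]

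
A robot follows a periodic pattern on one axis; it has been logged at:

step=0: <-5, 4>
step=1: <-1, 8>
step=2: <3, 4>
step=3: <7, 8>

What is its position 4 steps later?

The first coordinate changes by +4 each step, so at step 7 it is -5 + 7·(4) = 23.
The second coordinate repeats the cycle [4, 8] with period 2; step 7 mod 2 = 1, giving 8.

<23, 8>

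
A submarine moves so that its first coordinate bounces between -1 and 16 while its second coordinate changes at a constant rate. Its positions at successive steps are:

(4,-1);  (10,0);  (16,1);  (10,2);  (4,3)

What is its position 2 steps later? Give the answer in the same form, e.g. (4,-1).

The first coordinate travels 6 per step and bounces off the walls at -1 and 16.
  step 5: 4 → 0
  step 6: 0 → 6
The second coordinate changes by +1 each step: at step 6 it is 5.

(6,5)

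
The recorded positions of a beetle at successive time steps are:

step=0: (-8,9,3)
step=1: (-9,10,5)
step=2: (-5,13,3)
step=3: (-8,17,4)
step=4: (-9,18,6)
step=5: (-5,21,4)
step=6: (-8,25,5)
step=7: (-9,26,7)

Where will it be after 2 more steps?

(-8,33,6)

Step-to-step displacements: (-1,+1,+2), (+4,+3,-2), (-3,+4,+1), (-1,+1,+2), (+4,+3,-2), (-3,+4,+1), (-1,+1,+2) — a repeating cycle of length 3.
step 8: apply (+4,+3,-2) → (-5,29,5)
step 9: apply (-3,+4,+1) → (-8,33,6)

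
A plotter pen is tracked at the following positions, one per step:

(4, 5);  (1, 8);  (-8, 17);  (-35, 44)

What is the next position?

The jumps are (-3, +3), (-9, +9), (-27, +27) — a geometric progression with ratio 3.
step 4: (-35, 44) + (-81, +81) → (-116, 125)

(-116, 125)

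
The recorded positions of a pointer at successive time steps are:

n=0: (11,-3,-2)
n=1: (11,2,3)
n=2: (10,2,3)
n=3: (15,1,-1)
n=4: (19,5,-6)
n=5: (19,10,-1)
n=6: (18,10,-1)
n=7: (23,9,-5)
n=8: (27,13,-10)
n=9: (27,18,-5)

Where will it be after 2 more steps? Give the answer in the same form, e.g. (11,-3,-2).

(31,17,-9)

The moves between consecutive positions are (+0,+5,+5), (-1,+0,+0), (+5,-1,-4), (+4,+4,-5), (+0,+5,+5), (-1,+0,+0), (+5,-1,-4), (+4,+4,-5), (+0,+5,+5); they repeat the 4-cycle [(+0,+5,+5), (-1,+0,+0), (+5,-1,-4), (+4,+4,-5)].
step 10: apply (-1,+0,+0) → (26,18,-5)
step 11: apply (+5,-1,-4) → (31,17,-9)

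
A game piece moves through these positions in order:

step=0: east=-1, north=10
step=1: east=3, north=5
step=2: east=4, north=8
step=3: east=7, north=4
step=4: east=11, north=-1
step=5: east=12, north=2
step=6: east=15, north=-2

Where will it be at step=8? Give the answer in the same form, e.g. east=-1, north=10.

east=20, north=-4

Step-to-step displacements: (+4,-5), (+1,+3), (+3,-4), (+4,-5), (+1,+3), (+3,-4) — a repeating cycle of length 3.
step 7: apply (+4,-5) → east=19, north=-7
step 8: apply (+1,+3) → east=20, north=-4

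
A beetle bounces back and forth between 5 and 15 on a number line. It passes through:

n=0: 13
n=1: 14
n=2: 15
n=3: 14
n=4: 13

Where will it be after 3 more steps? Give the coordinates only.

The value travels 1 per step and bounces off the walls at 5 and 15.
  step 5: 13 → 12
  step 6: 12 → 11
  step 7: 11 → 10

10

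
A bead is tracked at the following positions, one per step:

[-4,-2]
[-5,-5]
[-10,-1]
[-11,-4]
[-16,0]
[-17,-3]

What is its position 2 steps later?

[-23,-2]

Differencing gives [-1,-3], [-5,+4], [-1,-3], [-5,+4], [-1,-3]. This is the pattern [-1,-3], [-5,+4] repeated.
step 6: apply [-5,+4] → [-22,1]
step 7: apply [-1,-3] → [-23,-2]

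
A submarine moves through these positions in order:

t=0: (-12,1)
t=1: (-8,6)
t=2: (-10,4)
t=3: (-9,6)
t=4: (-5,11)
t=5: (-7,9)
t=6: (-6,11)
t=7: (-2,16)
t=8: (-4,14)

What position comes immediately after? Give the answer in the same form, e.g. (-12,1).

The moves between consecutive positions are (+4,+5), (-2,-2), (+1,+2), (+4,+5), (-2,-2), (+1,+2), (+4,+5), (-2,-2); they repeat the 3-cycle [(+4,+5), (-2,-2), (+1,+2)].
step 9: apply (+1,+2) → (-3,16)

(-3,16)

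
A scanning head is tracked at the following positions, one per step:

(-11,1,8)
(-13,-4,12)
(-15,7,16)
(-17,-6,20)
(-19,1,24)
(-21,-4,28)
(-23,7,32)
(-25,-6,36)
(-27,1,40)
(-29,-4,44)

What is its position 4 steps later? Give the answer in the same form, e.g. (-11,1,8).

The first coordinate changes by -2 each step, so at step 13 it is -11 + 13·(-2) = -37.
The second coordinate repeats the cycle [1, -4, 7, -6] with period 4; step 13 mod 4 = 1, giving -4.
The third coordinate changes by +4 each step, so at step 13 it is 8 + 13·(4) = 60.

(-37,-4,60)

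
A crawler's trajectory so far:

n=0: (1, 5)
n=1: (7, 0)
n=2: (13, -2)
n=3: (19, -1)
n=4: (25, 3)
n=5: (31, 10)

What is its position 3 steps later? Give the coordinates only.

(49, 49)

Taking differences between consecutive positions: (+6, -5), (+6, -2), (+6, +1), (+6, +4), (+6, +7). These grow by (+0, +3) each step.
step 6: (31, 10) + (+6, +10) → (37, 20)
step 7: (37, 20) + (+6, +13) → (43, 33)
step 8: (43, 33) + (+6, +16) → (49, 49)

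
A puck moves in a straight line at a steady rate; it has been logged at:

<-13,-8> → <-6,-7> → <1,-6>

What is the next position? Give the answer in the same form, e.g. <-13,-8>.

<8,-5>

Each step adds <+7,+1> to the position.
step 3: <1,-6> + <+7,+1> → <8,-5>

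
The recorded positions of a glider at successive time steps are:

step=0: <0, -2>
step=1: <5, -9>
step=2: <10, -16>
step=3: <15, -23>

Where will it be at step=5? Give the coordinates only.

<25, -37>

Each step adds <+5, -7> to the position.
step 4: <15, -23> + <+5, -7> → <20, -30>
step 5: <20, -30> + <+5, -7> → <25, -37>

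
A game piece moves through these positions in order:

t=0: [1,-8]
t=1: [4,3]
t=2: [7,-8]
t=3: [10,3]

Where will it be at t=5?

The first coordinate changes by +3 each step, so at step 5 it is 1 + 5·(3) = 16.
The second coordinate repeats the cycle [-8, 3] with period 2; step 5 mod 2 = 1, giving 3.

[16,3]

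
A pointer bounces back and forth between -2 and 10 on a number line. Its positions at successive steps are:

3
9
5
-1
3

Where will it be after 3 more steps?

The value travels 6 per step and bounces off the walls at -2 and 10.
  step 5: 3 → 9
  step 6: 9 → 5
  step 7: 5 → -1

-1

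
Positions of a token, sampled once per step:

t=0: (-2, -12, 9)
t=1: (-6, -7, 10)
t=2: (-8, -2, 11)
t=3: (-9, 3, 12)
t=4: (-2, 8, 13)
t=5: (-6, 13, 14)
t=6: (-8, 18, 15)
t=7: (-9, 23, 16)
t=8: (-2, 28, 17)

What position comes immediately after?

(-6, 33, 18)

First: cycles through -2, -6, -8, -9 every 4 steps. Step 9 lands at position 1 of the cycle → -6.
Second: linear, +5 per step → 33 at step 9.
Third: linear, +1 per step → 18 at step 9.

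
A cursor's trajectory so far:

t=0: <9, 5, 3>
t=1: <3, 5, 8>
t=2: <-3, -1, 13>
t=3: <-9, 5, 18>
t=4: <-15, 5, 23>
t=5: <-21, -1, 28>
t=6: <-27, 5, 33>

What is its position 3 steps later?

<-45, 5, 48>

The first coordinate changes by -6 each step, so at step 9 it is 9 + 9·(-6) = -45.
The second coordinate repeats the cycle [5, 5, -1] with period 3; step 9 mod 3 = 0, giving 5.
The third coordinate changes by +5 each step, so at step 9 it is 3 + 9·(5) = 48.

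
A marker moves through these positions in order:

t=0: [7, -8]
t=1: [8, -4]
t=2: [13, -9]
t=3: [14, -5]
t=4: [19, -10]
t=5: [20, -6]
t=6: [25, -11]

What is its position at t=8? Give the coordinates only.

[31, -12]

The moves between consecutive positions are [+1, +4], [+5, -5], [+1, +4], [+5, -5], [+1, +4], [+5, -5]; they repeat the 2-cycle [[+1, +4], [+5, -5]].
step 7: apply [+1, +4] → [26, -7]
step 8: apply [+5, -5] → [31, -12]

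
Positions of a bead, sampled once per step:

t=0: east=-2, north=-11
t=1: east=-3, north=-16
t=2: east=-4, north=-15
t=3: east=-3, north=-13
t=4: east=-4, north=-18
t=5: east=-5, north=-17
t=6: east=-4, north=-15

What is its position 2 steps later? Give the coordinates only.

east=-6, north=-19

Step-to-step displacements: (-1, -5), (-1, +1), (+1, +2), (-1, -5), (-1, +1), (+1, +2) — a repeating cycle of length 3.
step 7: apply (-1, -5) → east=-5, north=-20
step 8: apply (-1, +1) → east=-6, north=-19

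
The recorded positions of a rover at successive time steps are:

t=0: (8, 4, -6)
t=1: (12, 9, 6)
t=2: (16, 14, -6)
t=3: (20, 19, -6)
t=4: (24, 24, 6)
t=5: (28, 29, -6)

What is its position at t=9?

(44, 49, -6)

First: linear, +4 per step → 44 at step 9.
Second: linear, +5 per step → 49 at step 9.
Third: cycles through -6, 6, -6 every 3 steps. Step 9 lands at position 0 of the cycle → -6.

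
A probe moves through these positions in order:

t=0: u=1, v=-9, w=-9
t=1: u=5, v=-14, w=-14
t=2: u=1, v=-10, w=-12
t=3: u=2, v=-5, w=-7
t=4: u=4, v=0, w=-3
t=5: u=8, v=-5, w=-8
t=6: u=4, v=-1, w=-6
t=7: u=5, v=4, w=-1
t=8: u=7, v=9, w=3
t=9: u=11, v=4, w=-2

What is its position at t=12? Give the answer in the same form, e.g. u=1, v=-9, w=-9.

u=10, v=18, w=9

Differencing gives (+4, -5, -5), (-4, +4, +2), (+1, +5, +5), (+2, +5, +4), (+4, -5, -5), (-4, +4, +2), (+1, +5, +5), (+2, +5, +4), (+4, -5, -5). This is the pattern (+4, -5, -5), (-4, +4, +2), (+1, +5, +5), (+2, +5, +4) repeated.
step 10: apply (-4, +4, +2) → u=7, v=8, w=0
step 11: apply (+1, +5, +5) → u=8, v=13, w=5
step 12: apply (+2, +5, +4) → u=10, v=18, w=9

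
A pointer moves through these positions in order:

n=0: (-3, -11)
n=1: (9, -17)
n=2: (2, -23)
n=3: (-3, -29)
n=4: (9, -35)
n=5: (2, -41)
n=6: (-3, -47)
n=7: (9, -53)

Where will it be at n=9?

(-3, -65)

First: cycles through -3, 9, 2 every 3 steps. Step 9 lands at position 0 of the cycle → -3.
Second: linear, -6 per step → -65 at step 9.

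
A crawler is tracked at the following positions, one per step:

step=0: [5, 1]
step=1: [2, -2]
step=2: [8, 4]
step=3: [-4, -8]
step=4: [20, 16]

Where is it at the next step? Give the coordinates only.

[-28, -32]

Step-to-step displacements: [-3, -3], [+6, +6], [-12, -12], [+24, +24]; each is -2× the previous.
step 5: [20, 16] + [-48, -48] → [-28, -32]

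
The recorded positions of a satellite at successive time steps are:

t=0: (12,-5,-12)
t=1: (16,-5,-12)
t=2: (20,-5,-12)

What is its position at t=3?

Each step adds (+4,+0,+0) to the position.
step 3: (20,-5,-12) + (+4,+0,+0) → (24,-5,-12)

(24,-5,-12)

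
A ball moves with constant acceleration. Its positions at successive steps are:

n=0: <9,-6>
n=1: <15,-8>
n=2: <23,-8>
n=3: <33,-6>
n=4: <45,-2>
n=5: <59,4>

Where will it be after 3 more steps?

Successive displacements: <+6,-2>, <+8,+0>, <+10,+2>, <+12,+4>, <+14,+6> — each changes by <+2,+2>.
step 6: <59,4> + <+16,+8> → <75,12>
step 7: <75,12> + <+18,+10> → <93,22>
step 8: <93,22> + <+20,+12> → <113,34>

<113,34>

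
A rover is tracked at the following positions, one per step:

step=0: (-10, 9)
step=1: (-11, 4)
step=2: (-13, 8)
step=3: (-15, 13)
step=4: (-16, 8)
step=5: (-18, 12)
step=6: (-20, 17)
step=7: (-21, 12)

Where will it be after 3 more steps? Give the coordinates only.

(-26, 16)

Differencing gives (-1, -5), (-2, +4), (-2, +5), (-1, -5), (-2, +4), (-2, +5), (-1, -5). This is the pattern (-1, -5), (-2, +4), (-2, +5) repeated.
step 8: apply (-2, +4) → (-23, 16)
step 9: apply (-2, +5) → (-25, 21)
step 10: apply (-1, -5) → (-26, 16)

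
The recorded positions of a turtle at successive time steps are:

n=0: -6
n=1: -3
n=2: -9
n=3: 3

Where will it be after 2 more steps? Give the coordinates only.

27

Consecutive displacements +3, -6, +12 scale by a factor of -2 each step.
step 4: 3 − 24 → -21
step 5: -21 + 48 → 27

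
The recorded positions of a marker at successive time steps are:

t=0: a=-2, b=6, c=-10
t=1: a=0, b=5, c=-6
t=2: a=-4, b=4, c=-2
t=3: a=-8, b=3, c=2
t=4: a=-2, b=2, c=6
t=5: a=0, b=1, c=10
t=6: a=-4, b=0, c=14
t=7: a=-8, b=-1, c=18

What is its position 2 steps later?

a=0, b=-3, c=26

The a coordinate repeats the cycle [-2, 0, -4, -8] with period 4; step 9 mod 4 = 1, giving 0.
The b coordinate changes by -1 each step, so at step 9 it is 6 + 9·(-1) = -3.
The c coordinate changes by +4 each step, so at step 9 it is -10 + 9·(4) = 26.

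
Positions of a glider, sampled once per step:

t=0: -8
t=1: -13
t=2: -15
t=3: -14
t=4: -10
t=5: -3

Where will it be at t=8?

Successive displacements: -5, -2, +1, +4, +7 — each changes by +3.
step 6: -3 + 10 → 7
step 7: 7 + 13 → 20
step 8: 20 + 16 → 36

36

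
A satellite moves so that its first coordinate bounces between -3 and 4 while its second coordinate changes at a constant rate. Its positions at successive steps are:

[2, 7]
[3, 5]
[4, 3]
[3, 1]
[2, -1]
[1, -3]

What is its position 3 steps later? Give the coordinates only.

The first coordinate reflects between -3 and 4, moving 1 per step.
  step 6: 1 → 0
  step 7: 0 → -1
  step 8: -1 → -2
The second coordinate changes by -2 each step: at step 8 it is -9.

[-2, -9]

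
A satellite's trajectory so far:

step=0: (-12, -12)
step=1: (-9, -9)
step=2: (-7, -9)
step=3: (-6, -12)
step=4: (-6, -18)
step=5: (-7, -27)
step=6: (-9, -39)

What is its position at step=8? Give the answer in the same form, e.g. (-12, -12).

(-16, -72)

Successive displacements: (+3, +3), (+2, +0), (+1, -3), (+0, -6), (-1, -9), (-2, -12) — each changes by (-1, -3).
step 7: (-9, -39) + (-3, -15) → (-12, -54)
step 8: (-12, -54) + (-4, -18) → (-16, -72)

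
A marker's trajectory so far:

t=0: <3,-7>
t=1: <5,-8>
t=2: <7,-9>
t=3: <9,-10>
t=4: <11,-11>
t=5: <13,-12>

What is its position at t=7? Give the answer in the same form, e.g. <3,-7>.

Constant displacement of <+2,-1> per step.
step 6: <13,-12> + <+2,-1> → <15,-13>
step 7: <15,-13> + <+2,-1> → <17,-14>

<17,-14>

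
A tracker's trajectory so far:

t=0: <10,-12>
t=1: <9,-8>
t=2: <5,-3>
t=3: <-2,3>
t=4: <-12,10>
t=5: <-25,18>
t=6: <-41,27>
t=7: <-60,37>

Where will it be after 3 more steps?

First differences are <-1,+4>, <-4,+5>, <-7,+6>, <-10,+7>, <-13,+8>, <-16,+9>, <-19,+10>; their common second difference is <-3,+1> (constant acceleration).
step 8: <-60,37> + <-22,+11> → <-82,48>
step 9: <-82,48> + <-25,+12> → <-107,60>
step 10: <-107,60> + <-28,+13> → <-135,73>

<-135,73>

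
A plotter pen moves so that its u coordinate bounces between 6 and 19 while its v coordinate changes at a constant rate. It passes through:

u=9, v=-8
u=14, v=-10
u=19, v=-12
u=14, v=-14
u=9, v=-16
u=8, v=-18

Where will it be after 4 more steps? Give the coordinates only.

The u coordinate reflects between 6 and 19, moving 5 per step.
  step 6: 8 → 13
  step 7: 13 → 18
  step 8: 18 → 15
  step 9: 15 → 10
The v coordinate changes by -2 each step: at step 9 it is -26.

u=10, v=-26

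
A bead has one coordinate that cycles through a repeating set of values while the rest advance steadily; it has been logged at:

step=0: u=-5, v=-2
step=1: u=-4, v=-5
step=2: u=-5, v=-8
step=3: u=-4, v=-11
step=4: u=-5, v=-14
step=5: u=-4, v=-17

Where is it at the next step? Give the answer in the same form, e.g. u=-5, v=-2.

U: cycles through -5, -4 every 2 steps. Step 6 lands at position 0 of the cycle → -5.
V: linear, -3 per step → -20 at step 6.

u=-5, v=-20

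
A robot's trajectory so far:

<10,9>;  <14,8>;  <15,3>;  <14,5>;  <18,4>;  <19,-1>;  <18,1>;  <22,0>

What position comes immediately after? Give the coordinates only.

Differencing gives <+4,-1>, <+1,-5>, <-1,+2>, <+4,-1>, <+1,-5>, <-1,+2>, <+4,-1>. This is the pattern <+4,-1>, <+1,-5>, <-1,+2> repeated.
step 8: apply <+1,-5> → <23,-5>

<23,-5>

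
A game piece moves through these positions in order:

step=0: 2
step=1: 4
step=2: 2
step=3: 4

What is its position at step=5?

4

The jumps are +2, -2, +2 — a geometric progression with ratio -1.
step 4: 4 − 2 → 2
step 5: 2 + 2 → 4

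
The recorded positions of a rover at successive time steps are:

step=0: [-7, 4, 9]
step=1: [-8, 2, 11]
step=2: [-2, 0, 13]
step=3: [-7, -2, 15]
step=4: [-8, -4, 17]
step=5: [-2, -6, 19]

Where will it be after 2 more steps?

[-8, -10, 23]

First: cycles through -7, -8, -2 every 3 steps. Step 7 lands at position 1 of the cycle → -8.
Second: linear, -2 per step → -10 at step 7.
Third: linear, +2 per step → 23 at step 7.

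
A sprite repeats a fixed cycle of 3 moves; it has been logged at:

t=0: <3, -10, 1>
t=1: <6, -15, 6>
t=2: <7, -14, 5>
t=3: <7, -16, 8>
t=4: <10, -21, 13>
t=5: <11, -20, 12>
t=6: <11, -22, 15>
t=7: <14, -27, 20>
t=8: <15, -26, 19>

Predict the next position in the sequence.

The moves between consecutive positions are <+3, -5, +5>, <+1, +1, -1>, <+0, -2, +3>, <+3, -5, +5>, <+1, +1, -1>, <+0, -2, +3>, <+3, -5, +5>, <+1, +1, -1>; they repeat the 3-cycle [<+3, -5, +5>, <+1, +1, -1>, <+0, -2, +3>].
step 9: apply <+0, -2, +3> → <15, -28, 22>

<15, -28, 22>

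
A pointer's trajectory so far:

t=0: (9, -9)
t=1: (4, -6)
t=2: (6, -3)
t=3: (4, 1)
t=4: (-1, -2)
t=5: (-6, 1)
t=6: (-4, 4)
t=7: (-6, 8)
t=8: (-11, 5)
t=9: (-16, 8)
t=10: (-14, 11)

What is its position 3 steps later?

(-26, 15)

The moves between consecutive positions are (-5, +3), (+2, +3), (-2, +4), (-5, -3), (-5, +3), (+2, +3), (-2, +4), (-5, -3), (-5, +3), (+2, +3); they repeat the 4-cycle [(-5, +3), (+2, +3), (-2, +4), (-5, -3)].
step 11: apply (-2, +4) → (-16, 15)
step 12: apply (-5, -3) → (-21, 12)
step 13: apply (-5, +3) → (-26, 15)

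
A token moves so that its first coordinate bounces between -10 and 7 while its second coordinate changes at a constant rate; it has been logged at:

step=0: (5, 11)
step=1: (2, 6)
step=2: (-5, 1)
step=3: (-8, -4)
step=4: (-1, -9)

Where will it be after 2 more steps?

The first coordinate travels 7 per step and bounces off the walls at -10 and 7.
  step 5: -1 → 6
  step 6: 6 → 1
The second coordinate changes by -5 each step: at step 6 it is -19.

(1, -19)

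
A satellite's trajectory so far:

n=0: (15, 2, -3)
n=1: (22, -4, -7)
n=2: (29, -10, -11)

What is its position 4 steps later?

The position changes by (+7, -6, -4) every step.
step 3: (29, -10, -11) + (+7, -6, -4) → (36, -16, -15)
step 4: (36, -16, -15) + (+7, -6, -4) → (43, -22, -19)
step 5: (43, -22, -19) + (+7, -6, -4) → (50, -28, -23)
step 6: (50, -28, -23) + (+7, -6, -4) → (57, -34, -27)

(57, -34, -27)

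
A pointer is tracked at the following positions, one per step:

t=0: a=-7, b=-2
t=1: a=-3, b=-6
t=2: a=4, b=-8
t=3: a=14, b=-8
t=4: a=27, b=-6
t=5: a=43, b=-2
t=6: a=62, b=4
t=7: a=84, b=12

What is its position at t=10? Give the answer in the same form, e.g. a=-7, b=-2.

a=168, b=48

Taking differences between consecutive positions: (+4, -4), (+7, -2), (+10, +0), (+13, +2), (+16, +4), (+19, +6), (+22, +8). These grow by (+3, +2) each step.
step 8: a=84, b=12 + (+25, +10) → a=109, b=22
step 9: a=109, b=22 + (+28, +12) → a=137, b=34
step 10: a=137, b=34 + (+31, +14) → a=168, b=48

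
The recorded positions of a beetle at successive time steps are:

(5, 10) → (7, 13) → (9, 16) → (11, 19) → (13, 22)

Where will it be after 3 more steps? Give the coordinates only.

The position changes by (+2, +3) every step.
step 5: (13, 22) + (+2, +3) → (15, 25)
step 6: (15, 25) + (+2, +3) → (17, 28)
step 7: (17, 28) + (+2, +3) → (19, 31)

(19, 31)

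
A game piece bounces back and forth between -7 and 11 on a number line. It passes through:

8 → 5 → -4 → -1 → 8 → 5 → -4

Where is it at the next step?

The value travels 9 per step and bounces off the walls at -7 and 11.
  step 7: -4 → -1

-1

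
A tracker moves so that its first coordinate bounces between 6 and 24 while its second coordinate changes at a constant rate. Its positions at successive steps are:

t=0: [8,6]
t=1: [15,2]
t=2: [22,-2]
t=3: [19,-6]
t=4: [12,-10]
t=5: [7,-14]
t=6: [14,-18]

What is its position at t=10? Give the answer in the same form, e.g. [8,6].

The first coordinate travels 7 per step and bounces off the walls at 6 and 24.
  step 7: 14 → 21
  step 8: 21 → 20
  step 9: 20 → 13
  step 10: 13 → 6
The second coordinate changes by -4 each step: at step 10 it is -34.

[6,-34]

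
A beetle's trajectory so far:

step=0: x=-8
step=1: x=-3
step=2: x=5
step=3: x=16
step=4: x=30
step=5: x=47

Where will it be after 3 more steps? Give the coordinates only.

Successive displacements: +5, +8, +11, +14, +17 — each changes by +3.
step 6: 47 + 20 → x=67
step 7: 67 + 23 → x=90
step 8: 90 + 26 → x=116

x=116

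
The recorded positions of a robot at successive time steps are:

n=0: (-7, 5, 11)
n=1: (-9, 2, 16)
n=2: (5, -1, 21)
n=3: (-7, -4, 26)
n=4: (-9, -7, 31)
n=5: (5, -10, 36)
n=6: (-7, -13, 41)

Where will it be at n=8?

First: cycles through -7, -9, 5 every 3 steps. Step 8 lands at position 2 of the cycle → 5.
Second: linear, -3 per step → -19 at step 8.
Third: linear, +5 per step → 51 at step 8.

(5, -19, 51)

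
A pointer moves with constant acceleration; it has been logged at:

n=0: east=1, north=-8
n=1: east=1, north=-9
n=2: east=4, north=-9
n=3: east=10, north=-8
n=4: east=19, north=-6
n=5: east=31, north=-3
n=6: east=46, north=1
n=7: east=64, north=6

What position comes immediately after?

First differences are (+0,-1), (+3,+0), (+6,+1), (+9,+2), (+12,+3), (+15,+4), (+18,+5); their common second difference is (+3,+1) (constant acceleration).
step 8: east=64, north=6 + (+21,+6) → east=85, north=12

east=85, north=12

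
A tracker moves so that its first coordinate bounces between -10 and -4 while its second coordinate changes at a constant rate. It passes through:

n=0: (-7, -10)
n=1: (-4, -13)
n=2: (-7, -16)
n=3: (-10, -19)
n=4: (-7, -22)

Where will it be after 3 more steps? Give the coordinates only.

The first coordinate travels 3 per step and bounces off the walls at -10 and -4.
  step 5: -7 → -4
  step 6: -4 → -7
  step 7: -7 → -10
The second coordinate changes by -3 each step: at step 7 it is -31.

(-10, -31)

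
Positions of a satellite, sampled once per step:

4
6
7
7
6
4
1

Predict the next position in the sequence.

-3

First differences are +2, +1, +0, -1, -2, -3; their common second difference is -1 (constant acceleration).
step 7: 1 − 4 → -3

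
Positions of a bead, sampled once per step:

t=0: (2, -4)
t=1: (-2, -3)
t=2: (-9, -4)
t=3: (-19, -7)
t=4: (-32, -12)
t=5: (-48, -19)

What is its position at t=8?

(-114, -52)

Successive displacements: (-4, +1), (-7, -1), (-10, -3), (-13, -5), (-16, -7) — each changes by (-3, -2).
step 6: (-48, -19) + (-19, -9) → (-67, -28)
step 7: (-67, -28) + (-22, -11) → (-89, -39)
step 8: (-89, -39) + (-25, -13) → (-114, -52)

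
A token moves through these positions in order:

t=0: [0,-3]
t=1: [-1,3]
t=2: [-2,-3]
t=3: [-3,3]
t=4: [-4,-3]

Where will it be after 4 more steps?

[-8,-3]

First: linear, -1 per step → -8 at step 8.
Second: cycles through -3, 3 every 2 steps. Step 8 lands at position 0 of the cycle → -3.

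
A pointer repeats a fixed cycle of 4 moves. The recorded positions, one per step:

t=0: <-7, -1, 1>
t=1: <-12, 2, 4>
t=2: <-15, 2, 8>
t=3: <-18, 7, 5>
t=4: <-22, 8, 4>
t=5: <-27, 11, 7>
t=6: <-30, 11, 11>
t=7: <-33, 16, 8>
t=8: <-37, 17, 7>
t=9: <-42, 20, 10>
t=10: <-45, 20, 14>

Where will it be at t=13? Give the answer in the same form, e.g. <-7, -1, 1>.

<-57, 29, 13>

The moves between consecutive positions are <-5, +3, +3>, <-3, +0, +4>, <-3, +5, -3>, <-4, +1, -1>, <-5, +3, +3>, <-3, +0, +4>, <-3, +5, -3>, <-4, +1, -1>, <-5, +3, +3>, <-3, +0, +4>; they repeat the 4-cycle [<-5, +3, +3>, <-3, +0, +4>, <-3, +5, -3>, <-4, +1, -1>].
step 11: apply <-3, +5, -3> → <-48, 25, 11>
step 12: apply <-4, +1, -1> → <-52, 26, 10>
step 13: apply <-5, +3, +3> → <-57, 29, 13>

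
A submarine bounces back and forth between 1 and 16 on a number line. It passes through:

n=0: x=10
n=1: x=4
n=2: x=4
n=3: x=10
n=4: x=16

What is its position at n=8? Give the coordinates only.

x=10

The value travels 6 per step and bounces off the walls at 1 and 16.
  step 5: 16 → 10
  step 6: 10 → 4
  step 7: 4 → 4
  step 8: 4 → 10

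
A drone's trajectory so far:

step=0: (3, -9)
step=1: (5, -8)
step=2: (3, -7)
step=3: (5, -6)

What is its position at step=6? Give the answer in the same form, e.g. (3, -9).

(3, -3)

First: cycles through 3, 5 every 2 steps. Step 6 lands at position 0 of the cycle → 3.
Second: linear, +1 per step → -3 at step 6.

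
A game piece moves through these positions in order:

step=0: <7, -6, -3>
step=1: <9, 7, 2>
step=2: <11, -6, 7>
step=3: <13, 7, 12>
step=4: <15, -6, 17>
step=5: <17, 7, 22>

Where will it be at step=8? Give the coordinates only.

<23, -6, 37>

First: linear, +2 per step → 23 at step 8.
Second: cycles through -6, 7 every 2 steps. Step 8 lands at position 0 of the cycle → -6.
Third: linear, +5 per step → 37 at step 8.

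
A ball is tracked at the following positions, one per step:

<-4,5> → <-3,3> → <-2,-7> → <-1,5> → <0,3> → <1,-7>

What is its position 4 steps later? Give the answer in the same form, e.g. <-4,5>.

First: linear, +1 per step → 5 at step 9.
Second: cycles through 5, 3, -7 every 3 steps. Step 9 lands at position 0 of the cycle → 5.

<5,5>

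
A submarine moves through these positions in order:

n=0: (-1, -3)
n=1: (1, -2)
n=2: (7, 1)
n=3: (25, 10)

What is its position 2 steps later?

(241, 118)

Step-to-step displacements: (+2, +1), (+6, +3), (+18, +9); each is 3× the previous.
step 4: (25, 10) + (+54, +27) → (79, 37)
step 5: (79, 37) + (+162, +81) → (241, 118)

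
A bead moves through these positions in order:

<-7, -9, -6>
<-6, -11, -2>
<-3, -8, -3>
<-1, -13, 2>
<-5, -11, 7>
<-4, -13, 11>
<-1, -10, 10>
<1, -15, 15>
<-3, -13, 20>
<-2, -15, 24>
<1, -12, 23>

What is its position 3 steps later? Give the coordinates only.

<0, -17, 37>

Step-to-step displacements: <+1, -2, +4>, <+3, +3, -1>, <+2, -5, +5>, <-4, +2, +5>, <+1, -2, +4>, <+3, +3, -1>, <+2, -5, +5>, <-4, +2, +5>, <+1, -2, +4>, <+3, +3, -1> — a repeating cycle of length 4.
step 11: apply <+2, -5, +5> → <3, -17, 28>
step 12: apply <-4, +2, +5> → <-1, -15, 33>
step 13: apply <+1, -2, +4> → <0, -17, 37>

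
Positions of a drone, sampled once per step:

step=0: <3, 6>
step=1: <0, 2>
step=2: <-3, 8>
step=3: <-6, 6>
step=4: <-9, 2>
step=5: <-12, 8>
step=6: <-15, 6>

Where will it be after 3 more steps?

<-24, 6>

First: linear, -3 per step → -24 at step 9.
Second: cycles through 6, 2, 8 every 3 steps. Step 9 lands at position 0 of the cycle → 6.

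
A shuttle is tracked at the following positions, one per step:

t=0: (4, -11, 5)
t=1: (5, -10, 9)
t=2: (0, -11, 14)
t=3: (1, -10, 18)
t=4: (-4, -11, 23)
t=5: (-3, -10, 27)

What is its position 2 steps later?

(-7, -10, 36)

The moves between consecutive positions are (+1, +1, +4), (-5, -1, +5), (+1, +1, +4), (-5, -1, +5), (+1, +1, +4); they repeat the 2-cycle [(+1, +1, +4), (-5, -1, +5)].
step 6: apply (-5, -1, +5) → (-8, -11, 32)
step 7: apply (+1, +1, +4) → (-7, -10, 36)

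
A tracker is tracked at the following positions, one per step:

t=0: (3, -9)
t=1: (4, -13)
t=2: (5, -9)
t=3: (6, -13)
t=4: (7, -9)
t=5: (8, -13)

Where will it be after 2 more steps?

The moves between consecutive positions are (+1, -4), (+1, +4), (+1, -4), (+1, +4), (+1, -4); they repeat the 2-cycle [(+1, -4), (+1, +4)].
step 6: apply (+1, +4) → (9, -9)
step 7: apply (+1, -4) → (10, -13)

(10, -13)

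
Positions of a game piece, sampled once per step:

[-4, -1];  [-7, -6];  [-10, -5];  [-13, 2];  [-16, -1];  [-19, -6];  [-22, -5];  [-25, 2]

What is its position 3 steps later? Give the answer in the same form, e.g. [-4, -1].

[-34, -5]

The first coordinate changes by -3 each step, so at step 10 it is -4 + 10·(-3) = -34.
The second coordinate repeats the cycle [-1, -6, -5, 2] with period 4; step 10 mod 4 = 2, giving -5.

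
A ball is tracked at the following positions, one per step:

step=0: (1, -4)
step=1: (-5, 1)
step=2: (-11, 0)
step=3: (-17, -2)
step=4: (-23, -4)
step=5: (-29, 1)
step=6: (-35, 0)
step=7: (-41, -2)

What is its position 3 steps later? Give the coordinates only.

The first coordinate changes by -6 each step, so at step 10 it is 1 + 10·(-6) = -59.
The second coordinate repeats the cycle [-4, 1, 0, -2] with period 4; step 10 mod 4 = 2, giving 0.

(-59, 0)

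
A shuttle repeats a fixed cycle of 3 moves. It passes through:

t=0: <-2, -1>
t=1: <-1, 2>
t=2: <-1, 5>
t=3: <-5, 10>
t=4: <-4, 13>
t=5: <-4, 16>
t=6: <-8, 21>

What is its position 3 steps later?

<-11, 32>

The moves between consecutive positions are <+1, +3>, <+0, +3>, <-4, +5>, <+1, +3>, <+0, +3>, <-4, +5>; they repeat the 3-cycle [<+1, +3>, <+0, +3>, <-4, +5>].
step 7: apply <+1, +3> → <-7, 24>
step 8: apply <+0, +3> → <-7, 27>
step 9: apply <-4, +5> → <-11, 32>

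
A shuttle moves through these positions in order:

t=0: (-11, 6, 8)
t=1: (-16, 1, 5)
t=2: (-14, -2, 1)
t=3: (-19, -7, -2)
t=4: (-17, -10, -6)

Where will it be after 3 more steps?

(-25, -23, -16)

Differencing gives (-5, -5, -3), (+2, -3, -4), (-5, -5, -3), (+2, -3, -4). This is the pattern (-5, -5, -3), (+2, -3, -4) repeated.
step 5: apply (-5, -5, -3) → (-22, -15, -9)
step 6: apply (+2, -3, -4) → (-20, -18, -13)
step 7: apply (-5, -5, -3) → (-25, -23, -16)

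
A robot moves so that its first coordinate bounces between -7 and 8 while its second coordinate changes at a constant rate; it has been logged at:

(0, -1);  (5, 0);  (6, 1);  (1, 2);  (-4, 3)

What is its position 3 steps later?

The first coordinate reflects between -7 and 8, moving 5 per step.
  step 5: -4 → -5
  step 6: -5 → 0
  step 7: 0 → 5
The second coordinate changes by +1 each step: at step 7 it is 6.

(5, 6)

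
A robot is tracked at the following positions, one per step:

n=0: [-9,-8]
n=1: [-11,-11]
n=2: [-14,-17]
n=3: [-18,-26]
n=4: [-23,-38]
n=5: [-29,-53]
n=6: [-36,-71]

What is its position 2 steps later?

[-53,-116]

Taking differences between consecutive positions: [-2,-3], [-3,-6], [-4,-9], [-5,-12], [-6,-15], [-7,-18]. These grow by [-1,-3] each step.
step 7: [-36,-71] + [-8,-21] → [-44,-92]
step 8: [-44,-92] + [-9,-24] → [-53,-116]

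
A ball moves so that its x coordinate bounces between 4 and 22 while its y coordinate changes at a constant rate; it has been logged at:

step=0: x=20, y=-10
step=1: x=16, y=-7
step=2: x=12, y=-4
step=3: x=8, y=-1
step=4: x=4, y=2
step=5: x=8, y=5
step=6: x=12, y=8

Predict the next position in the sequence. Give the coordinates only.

x=16, y=11

The x coordinate travels 4 per step and bounces off the walls at 4 and 22.
  step 7: 12 → 16
The y coordinate changes by +3 each step: at step 7 it is 11.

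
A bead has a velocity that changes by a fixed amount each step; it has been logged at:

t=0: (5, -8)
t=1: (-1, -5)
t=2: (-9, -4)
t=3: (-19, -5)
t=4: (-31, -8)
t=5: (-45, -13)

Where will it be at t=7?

(-79, -29)

Taking differences between consecutive positions: (-6, +3), (-8, +1), (-10, -1), (-12, -3), (-14, -5). These grow by (-2, -2) each step.
step 6: (-45, -13) + (-16, -7) → (-61, -20)
step 7: (-61, -20) + (-18, -9) → (-79, -29)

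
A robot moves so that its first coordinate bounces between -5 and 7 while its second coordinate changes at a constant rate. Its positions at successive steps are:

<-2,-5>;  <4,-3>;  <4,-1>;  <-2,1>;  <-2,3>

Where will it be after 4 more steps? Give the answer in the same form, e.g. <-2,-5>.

The first coordinate reflects between -5 and 7, moving 6 per step.
  step 5: -2 → 4
  step 6: 4 → 4
  step 7: 4 → -2
  step 8: -2 → -2
The second coordinate changes by +2 each step: at step 8 it is 11.

<-2,11>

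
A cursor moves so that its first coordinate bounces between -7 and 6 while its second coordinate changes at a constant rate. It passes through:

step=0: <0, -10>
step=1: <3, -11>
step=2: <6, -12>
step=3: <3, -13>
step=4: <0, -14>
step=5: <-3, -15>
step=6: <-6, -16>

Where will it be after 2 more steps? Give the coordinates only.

<-2, -18>

The first coordinate travels 3 per step and bounces off the walls at -7 and 6.
  step 7: -6 → -5
  step 8: -5 → -2
The second coordinate changes by -1 each step: at step 8 it is -18.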